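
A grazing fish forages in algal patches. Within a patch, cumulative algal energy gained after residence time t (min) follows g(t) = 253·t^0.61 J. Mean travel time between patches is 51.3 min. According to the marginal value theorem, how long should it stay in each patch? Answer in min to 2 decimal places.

80.24 min

Optimal t* satisfies g'(t*) = g(t*)/(T + t*).
g'(t) = 0.61·253·t^-0.39. Setting 0.61·253·t^-0.39 = 253·t^0.61/(51.3+t) gives 0.61(51.3+t) = t, so 0.39·t = 0.61×51.3.
t* = 0.61×51.3/0.39 = 80.24 min.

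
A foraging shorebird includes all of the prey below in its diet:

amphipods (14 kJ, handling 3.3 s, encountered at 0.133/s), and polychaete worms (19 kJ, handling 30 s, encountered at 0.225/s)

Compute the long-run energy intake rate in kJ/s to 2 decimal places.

R = (0.133×14 + 0.225×19) / (1 + 0.133×3.3 + 0.225×30) = 6.137/8.189 = 0.7494 kJ/s.

0.75 kJ/s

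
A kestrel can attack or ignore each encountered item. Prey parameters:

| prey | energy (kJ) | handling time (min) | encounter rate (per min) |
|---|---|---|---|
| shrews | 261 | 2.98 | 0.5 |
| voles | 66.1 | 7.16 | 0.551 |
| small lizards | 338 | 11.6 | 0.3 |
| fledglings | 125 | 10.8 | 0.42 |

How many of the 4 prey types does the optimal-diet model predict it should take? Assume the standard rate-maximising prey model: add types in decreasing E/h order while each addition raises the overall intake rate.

1

Profitabilities (E/h, kJ/min): shrews 87.6, small lizards 29.1, fledglings 11.6, voles 9.23. Add prey in this order while the next type's profitability exceeds the intake rate on those already taken.
Rate on top 1: 52.41. small lizards: 29.1 < 52.41 → exclude; stop.
Optimal diet: shrews — 1 of 4 types.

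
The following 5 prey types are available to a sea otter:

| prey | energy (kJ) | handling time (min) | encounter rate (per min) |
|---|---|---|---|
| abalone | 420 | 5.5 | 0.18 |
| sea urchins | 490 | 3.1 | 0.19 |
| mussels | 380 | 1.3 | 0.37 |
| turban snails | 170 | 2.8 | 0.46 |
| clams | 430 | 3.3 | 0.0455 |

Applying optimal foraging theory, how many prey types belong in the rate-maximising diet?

3

E/h in descending order: mussels 292, sea urchins 158, clams 130, abalone 76.4, turban snails 60.7 kJ/min. The optimal diet is the largest prefix of this list for which every included type satisfies E_i/h_i > R on the types above it.
Rate on top 1: 94.94. sea urchins: 158 > 94.94 → include.
Rate on top 2: 112.9. clams: 130 > 112.9 → include.
Rate on top 3: 114.1. abalone: 76.4 < 114.1 → exclude; stop.
Optimal diet: mussels, sea urchins, clams — 3 of 5 types.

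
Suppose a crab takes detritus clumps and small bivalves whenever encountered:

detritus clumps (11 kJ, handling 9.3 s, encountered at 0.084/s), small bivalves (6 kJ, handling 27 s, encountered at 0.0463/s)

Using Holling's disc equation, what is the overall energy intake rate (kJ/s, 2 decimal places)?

0.40 kJ/s

Energy encountered per unit search time: 0.084×11 + 0.0463×6 = 1.202 kJ/s.
Handling time per unit search time: 0.084×9.3 + 0.0463×27 = 2.031.
Rate = 1.202/(1 + 2.031) = 0.3965 kJ/s.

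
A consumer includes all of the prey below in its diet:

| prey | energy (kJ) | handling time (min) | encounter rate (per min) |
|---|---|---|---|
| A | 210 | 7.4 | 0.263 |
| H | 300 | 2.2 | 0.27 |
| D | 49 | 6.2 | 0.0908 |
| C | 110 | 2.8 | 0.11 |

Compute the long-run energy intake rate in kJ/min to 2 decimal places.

34.63 kJ/min

Energy encountered per unit search time: 0.263×210 + 0.27×300 + 0.0908×49 + 0.11×110 = 152.8 kJ/min.
Handling time per unit search time: 0.263×7.4 + 0.27×2.2 + 0.0908×6.2 + 0.11×2.8 = 3.411.
Rate = 152.8/(1 + 3.411) = 34.63 kJ/min.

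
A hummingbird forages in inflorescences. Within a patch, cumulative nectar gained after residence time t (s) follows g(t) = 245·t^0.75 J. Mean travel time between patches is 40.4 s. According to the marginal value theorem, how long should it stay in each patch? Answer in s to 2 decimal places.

121.20 s

Maximise g(t)/(T+t): set derivative to zero → g'(t)(T+t) = g(t).
g'(t) = 0.75·245·t^-0.25. Setting 0.75·245·t^-0.25 = 245·t^0.75/(40.4+t) gives 0.75(40.4+t) = t, so 0.25·t = 0.75×40.4.
t* = 0.75×40.4/0.25 = 121.2 s.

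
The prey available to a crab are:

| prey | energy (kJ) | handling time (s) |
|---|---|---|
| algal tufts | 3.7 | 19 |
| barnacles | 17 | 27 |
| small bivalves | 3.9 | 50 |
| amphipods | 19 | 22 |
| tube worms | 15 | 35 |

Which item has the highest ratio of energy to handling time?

In descending order of E/h:
amphipods: 19/22 = 0.864 kJ/s
barnacles: 17/27 = 0.63 kJ/s
tube worms: 15/35 = 0.429 kJ/s
algal tufts: 3.7/19 = 0.195 kJ/s
small bivalves: 3.9/50 = 0.078 kJ/s

amphipods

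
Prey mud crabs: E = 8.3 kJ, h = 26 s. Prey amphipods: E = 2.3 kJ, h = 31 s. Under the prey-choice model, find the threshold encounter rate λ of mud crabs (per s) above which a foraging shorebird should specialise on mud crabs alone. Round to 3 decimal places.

0.012 per s

At the threshold, the rate on mud crabs alone equals the profitability of amphipods: λ·8.3/(1 + λ·26) = 2.3/31 = 0.07419.
Rearranging, λ(8.3 − 0.07419×26) = 0.07419, so λ = 0.07419/6.371 = 0.01165 per s.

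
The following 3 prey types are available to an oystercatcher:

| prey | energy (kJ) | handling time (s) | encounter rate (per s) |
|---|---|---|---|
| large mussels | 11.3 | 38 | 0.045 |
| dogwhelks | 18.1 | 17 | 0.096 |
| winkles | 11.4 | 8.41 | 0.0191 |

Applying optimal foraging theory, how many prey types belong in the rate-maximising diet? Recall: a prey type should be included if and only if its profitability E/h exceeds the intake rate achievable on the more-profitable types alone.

2

Profitabilities (E/h, kJ/s): winkles 1.36, dogwhelks 1.06, large mussels 0.297. Add prey in this order while the next type's profitability exceeds the intake rate on those already taken.
Rate on top 1: 0.1876. dogwhelks: 1.06 > 0.1876 → include.
Rate on top 2: 0.7002. large mussels: 0.297 < 0.7002 → exclude; stop.
Optimal diet: winkles, dogwhelks — 2 of 3 types.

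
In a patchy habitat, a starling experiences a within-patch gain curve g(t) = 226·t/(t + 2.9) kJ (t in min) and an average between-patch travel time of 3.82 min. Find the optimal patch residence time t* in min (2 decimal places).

By the marginal value theorem, leave when the instantaneous gain rate g'(t) equals the habitat-wide average g(t)/(T + t).
g'(t) = 226·2.9/(t + 2.9)². Setting 226·2.9/(t+2.9)² = 226t/[(t+2.9)(3.82+t)] gives 2.9(3.82+t) = t(t+2.9), so t² = 2.9×3.82 = 11.08.
t* = √11.08 = 3.328 min.

3.33 min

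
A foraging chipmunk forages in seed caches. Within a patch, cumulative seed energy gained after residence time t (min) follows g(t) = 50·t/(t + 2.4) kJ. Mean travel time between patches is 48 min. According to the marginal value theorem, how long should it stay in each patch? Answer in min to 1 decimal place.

10.7 min

Optimal t* satisfies g'(t*) = g(t*)/(T + t*).
g'(t) = 50·2.4/(t + 2.4)². Setting 50·2.4/(t+2.4)² = 50t/[(t+2.4)(48+t)] gives 2.4(48+t) = t(t+2.4), so t² = 2.4×48 = 115.2.
t* = √115.2 = 10.73 min.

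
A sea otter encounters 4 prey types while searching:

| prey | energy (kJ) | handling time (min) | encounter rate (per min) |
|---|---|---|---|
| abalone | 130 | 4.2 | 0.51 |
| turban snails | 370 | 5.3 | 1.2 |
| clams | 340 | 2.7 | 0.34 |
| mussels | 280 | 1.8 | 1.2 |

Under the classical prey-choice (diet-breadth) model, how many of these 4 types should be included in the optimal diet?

2

Rank by E/h (kJ/min): mussels 156, clams 126, turban snails 69.8, abalone 31. Include each in turn until the next type's E/h falls below the running intake rate.
Rate on top 1: 106.3. clams: 126 > 106.3 → include.
Rate on top 2: 110.7. turban snails: 69.8 < 110.7 → exclude; stop.
Optimal diet: mussels, clams — 2 of 4 types.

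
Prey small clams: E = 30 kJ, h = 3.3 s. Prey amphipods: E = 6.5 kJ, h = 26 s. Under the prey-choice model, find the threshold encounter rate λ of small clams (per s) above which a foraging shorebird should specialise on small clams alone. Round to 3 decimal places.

Drop amphipods once their profitability E₂/h₂ falls below the rate achievable on small clams alone: E₂/h₂ = λE₁/(1 + λh₁).
Solve for λ: λE₁h₂ = E₂(1 + λh₁) → λ(E₁h₂ − E₂h₁) = E₂ → λ = E₂/(E₁h₂ − E₂h₁).
λ = 6.5/(30×26 − 6.5×3.3) = 6.5/758.5 = 0.008569 per s.

0.009 per s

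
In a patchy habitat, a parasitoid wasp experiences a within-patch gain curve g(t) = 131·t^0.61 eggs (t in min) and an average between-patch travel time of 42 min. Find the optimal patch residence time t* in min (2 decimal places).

65.69 min

Optimal t* satisfies g'(t*) = g(t*)/(T + t*).
g'(t) = 0.61·131·t^-0.39. Setting 0.61·131·t^-0.39 = 131·t^0.61/(42+t) gives 0.61(42+t) = t, so 0.39·t = 0.61×42.
t* = 0.61×42/0.39 = 65.69 min.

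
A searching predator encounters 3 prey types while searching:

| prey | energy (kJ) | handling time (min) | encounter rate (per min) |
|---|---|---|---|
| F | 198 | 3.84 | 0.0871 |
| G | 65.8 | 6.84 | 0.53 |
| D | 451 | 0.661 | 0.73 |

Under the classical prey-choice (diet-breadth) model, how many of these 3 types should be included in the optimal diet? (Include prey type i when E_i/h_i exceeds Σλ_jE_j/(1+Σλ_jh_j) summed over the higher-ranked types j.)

E/h in descending order: D 682, F 51.6, G 9.62 kJ/min. The optimal diet is the largest prefix of this list for which every included type satisfies E_i/h_i > R on the types above it.
Rate on top 1: 222.1. F: 51.6 < 222.1 → exclude; stop.
Optimal diet: D — 1 of 3 types.

1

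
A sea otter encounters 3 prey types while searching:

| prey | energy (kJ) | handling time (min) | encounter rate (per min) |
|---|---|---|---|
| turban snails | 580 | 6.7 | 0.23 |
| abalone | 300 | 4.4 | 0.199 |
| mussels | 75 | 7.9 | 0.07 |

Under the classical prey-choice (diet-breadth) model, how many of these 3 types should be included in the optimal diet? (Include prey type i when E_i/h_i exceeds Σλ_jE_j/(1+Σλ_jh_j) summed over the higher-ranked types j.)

2

Rank by E/h (kJ/min): turban snails 86.6, abalone 68.2, mussels 9.49. Include each in turn until the next type's E/h falls below the running intake rate.
Rate on top 1: 52.5. abalone: 68.2 > 52.5 → include.
Rate on top 2: 56.52. mussels: 9.49 < 56.52 → exclude; stop.
Optimal diet: turban snails, abalone — 2 of 3 types.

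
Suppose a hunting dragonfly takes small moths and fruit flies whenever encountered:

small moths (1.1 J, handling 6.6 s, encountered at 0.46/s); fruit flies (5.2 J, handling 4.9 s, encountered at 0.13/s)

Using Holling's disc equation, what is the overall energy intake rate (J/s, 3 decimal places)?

0.253 J/s

R = Σλ_iE_i / (1 + Σλ_ih_i)
Numerator: 0.46×1.1 + 0.13×5.2 = 1.182
Denominator: 1 + 0.46×6.6 + 0.13×4.9 = 4.673
R = 1.182/4.673 = 0.2529 J/s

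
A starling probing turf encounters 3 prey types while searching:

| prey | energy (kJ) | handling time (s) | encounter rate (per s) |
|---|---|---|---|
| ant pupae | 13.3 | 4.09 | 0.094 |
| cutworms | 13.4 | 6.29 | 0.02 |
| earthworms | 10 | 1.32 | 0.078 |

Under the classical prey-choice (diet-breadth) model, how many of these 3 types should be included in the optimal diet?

3

Rank by E/h (kJ/s): earthworms 7.58, ant pupae 3.25, cutworms 2.13. Include each in turn until the next type's E/h falls below the running intake rate.
Rate on top 1: 0.7072. ant pupae: 3.25 > 0.7072 → include.
Rate on top 2: 1.365. cutworms: 2.13 > 1.365 → include.
Optimal diet: earthworms, ant pupae, cutworms — 3 of 3 types.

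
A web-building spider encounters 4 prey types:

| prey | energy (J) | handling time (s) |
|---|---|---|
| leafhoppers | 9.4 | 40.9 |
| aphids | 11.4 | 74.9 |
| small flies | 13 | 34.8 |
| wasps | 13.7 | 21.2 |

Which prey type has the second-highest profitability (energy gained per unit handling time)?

small flies

In descending order of E/h:
wasps: 13.7/21.2 = 0.646 J/s
small flies: 13/34.8 = 0.374 J/s
leafhoppers: 9.4/40.9 = 0.23 J/s
aphids: 11.4/74.9 = 0.152 J/s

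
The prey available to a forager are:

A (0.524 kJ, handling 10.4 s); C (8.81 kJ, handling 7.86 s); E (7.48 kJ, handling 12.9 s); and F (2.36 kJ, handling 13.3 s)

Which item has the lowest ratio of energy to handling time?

A

Profitability E/h (kJ/s): A = 0.524/10.4 = 0.0504, C = 8.81/7.86 = 1.12, E = 7.48/12.9 = 0.58, F = 2.36/13.3 = 0.177.
Ranked: C > E > F > A.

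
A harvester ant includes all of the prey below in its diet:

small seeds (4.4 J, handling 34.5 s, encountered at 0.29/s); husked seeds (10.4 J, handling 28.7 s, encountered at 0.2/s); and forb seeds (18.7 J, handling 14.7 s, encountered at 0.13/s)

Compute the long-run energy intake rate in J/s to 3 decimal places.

0.310 J/s

Energy encountered per unit search time: 0.29×4.4 + 0.2×10.4 + 0.13×18.7 = 5.787 J/s.
Handling time per unit search time: 0.29×34.5 + 0.2×28.7 + 0.13×14.7 = 17.66.
Rate = 5.787/(1 + 17.66) = 0.3102 J/s.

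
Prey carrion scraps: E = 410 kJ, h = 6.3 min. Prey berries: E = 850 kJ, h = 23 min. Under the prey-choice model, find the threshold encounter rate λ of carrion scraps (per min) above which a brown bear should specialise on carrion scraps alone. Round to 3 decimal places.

Drop berries once their profitability E₂/h₂ falls below the rate achievable on carrion scraps alone: E₂/h₂ = λE₁/(1 + λh₁).
Solve for λ: λE₁h₂ = E₂(1 + λh₁) → λ(E₁h₂ − E₂h₁) = E₂ → λ = E₂/(E₁h₂ − E₂h₁).
λ = 850/(410×23 − 850×6.3) = 850/4075 = 0.2086 per min.

0.209 per min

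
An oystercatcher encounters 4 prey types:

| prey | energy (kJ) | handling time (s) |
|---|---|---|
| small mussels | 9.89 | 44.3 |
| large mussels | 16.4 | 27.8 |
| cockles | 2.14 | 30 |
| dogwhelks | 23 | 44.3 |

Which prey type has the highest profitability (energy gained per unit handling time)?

large mussels

In descending order of E/h:
large mussels: 16.4/27.8 = 0.59 kJ/s
dogwhelks: 23/44.3 = 0.519 kJ/s
small mussels: 9.89/44.3 = 0.223 kJ/s
cockles: 2.14/30 = 0.0713 kJ/s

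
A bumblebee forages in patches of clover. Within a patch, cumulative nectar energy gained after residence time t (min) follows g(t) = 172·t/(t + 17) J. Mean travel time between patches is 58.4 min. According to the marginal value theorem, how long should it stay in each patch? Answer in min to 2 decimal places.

31.51 min

Maximise g(t)/(T+t): set derivative to zero → g'(t)(T+t) = g(t).
g'(t) = 172·17/(t + 17)². Setting 172·17/(t+17)² = 172t/[(t+17)(58.4+t)] gives 17(58.4+t) = t(t+17), so t² = 17×58.4 = 992.8.
t* = √992.8 = 31.51 min.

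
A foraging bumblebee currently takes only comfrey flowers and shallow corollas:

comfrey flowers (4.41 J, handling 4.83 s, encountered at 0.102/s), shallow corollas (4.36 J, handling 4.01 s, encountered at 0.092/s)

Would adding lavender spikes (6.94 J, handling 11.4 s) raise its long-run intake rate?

Yes

Current rate: (0.102×4.41 + 0.092×4.36)/(1 + 0.102×4.83 + 0.092×4.01) = 0.4571 J/s.
Profitability of lavender spikes: 6.94/11.4 = 0.6088 J/s.
0.6088 > 0.4571, so adding lavender spikes raises the average — include it.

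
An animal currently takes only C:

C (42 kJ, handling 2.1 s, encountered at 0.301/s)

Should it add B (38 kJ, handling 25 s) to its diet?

No

On C alone, R = ΣλE/(1+Σλh) = 12.64/1.632 = 7.746 kJ/s.
Profitability of B: 38/25 = 1.52 kJ/s.
1.52 < 7.746, so adding B would lower the average — exclude it.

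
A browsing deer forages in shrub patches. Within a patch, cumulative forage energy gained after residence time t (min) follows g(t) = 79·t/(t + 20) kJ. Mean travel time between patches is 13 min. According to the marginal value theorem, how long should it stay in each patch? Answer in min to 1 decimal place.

16.1 min

Optimal t* satisfies g'(t*) = g(t*)/(T + t*).
g'(t) = 79·20/(t + 20)². Setting 79·20/(t+20)² = 79t/[(t+20)(13+t)] gives 20(13+t) = t(t+20), so t² = 20×13 = 260.
t* = √260 = 16.12 min.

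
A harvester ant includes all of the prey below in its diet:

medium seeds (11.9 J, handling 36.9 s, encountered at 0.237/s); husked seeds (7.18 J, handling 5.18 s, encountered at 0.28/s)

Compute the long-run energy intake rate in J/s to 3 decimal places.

R = (0.237×11.9 + 0.28×7.18) / (1 + 0.237×36.9 + 0.28×5.18) = 4.831/11.2 = 0.4315 J/s.

0.431 J/s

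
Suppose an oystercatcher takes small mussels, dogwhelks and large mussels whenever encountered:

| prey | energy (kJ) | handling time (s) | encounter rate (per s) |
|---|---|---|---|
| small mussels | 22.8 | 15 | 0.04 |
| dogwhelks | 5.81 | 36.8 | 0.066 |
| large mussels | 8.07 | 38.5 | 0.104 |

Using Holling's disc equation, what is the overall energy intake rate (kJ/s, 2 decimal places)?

0.27 kJ/s

Energy encountered per unit search time: 0.04×22.8 + 0.066×5.81 + 0.104×8.07 = 2.135 kJ/s.
Handling time per unit search time: 0.04×15 + 0.066×36.8 + 0.104×38.5 = 7.033.
Rate = 2.135/(1 + 7.033) = 0.2658 kJ/s.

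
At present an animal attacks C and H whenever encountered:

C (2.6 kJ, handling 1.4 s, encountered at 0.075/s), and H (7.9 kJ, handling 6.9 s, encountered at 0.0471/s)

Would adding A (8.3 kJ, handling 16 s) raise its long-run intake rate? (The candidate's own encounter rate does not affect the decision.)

On C and H alone, R = ΣλE/(1+Σλh) = 0.5671/1.43 = 0.3966 kJ/s.
A: E/h = 8.3/16 = 0.5188 kJ/s.
Since 0.5188 > R, including A increases the long-run rate.

Yes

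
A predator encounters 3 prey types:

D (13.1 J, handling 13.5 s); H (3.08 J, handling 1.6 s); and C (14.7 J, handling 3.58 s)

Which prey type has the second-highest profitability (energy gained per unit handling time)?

H

Profitability E/h (J/s): D = 13.1/13.5 = 0.97, H = 3.08/1.6 = 1.93, C = 14.7/3.58 = 4.11.
Ranked: C > H > D.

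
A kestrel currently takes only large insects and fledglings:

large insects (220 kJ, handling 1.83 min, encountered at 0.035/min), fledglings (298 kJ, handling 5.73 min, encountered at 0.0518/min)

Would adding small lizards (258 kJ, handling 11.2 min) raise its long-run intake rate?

Yes

Current rate: (0.035×220 + 0.0518×298)/(1 + 0.035×1.83 + 0.0518×5.73) = 17 kJ/min.
Profitability of small lizards: 258/11.2 = 23.04 kJ/min.
Since 23.04 > R, including small lizards increases the long-run rate.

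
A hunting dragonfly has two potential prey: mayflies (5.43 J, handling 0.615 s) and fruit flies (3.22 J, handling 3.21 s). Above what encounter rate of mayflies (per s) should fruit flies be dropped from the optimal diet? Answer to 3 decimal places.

0.208 per s

Drop fruit flies once their profitability E₂/h₂ falls below the rate achievable on mayflies alone: E₂/h₂ = λE₁/(1 + λh₁).
Solve for λ: λE₁h₂ = E₂(1 + λh₁) → λ(E₁h₂ − E₂h₁) = E₂ → λ = E₂/(E₁h₂ − E₂h₁).
λ = 3.22/(5.43×3.21 − 3.22×0.615) = 3.22/15.45 = 0.2084 per s.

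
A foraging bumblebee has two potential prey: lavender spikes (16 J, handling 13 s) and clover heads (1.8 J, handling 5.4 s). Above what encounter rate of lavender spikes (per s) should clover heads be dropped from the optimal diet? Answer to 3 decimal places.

0.029 per s

Drop clover heads once their profitability E₂/h₂ falls below the rate achievable on lavender spikes alone: E₂/h₂ = λE₁/(1 + λh₁).
Solve for λ: λE₁h₂ = E₂(1 + λh₁) → λ(E₁h₂ − E₂h₁) = E₂ → λ = E₂/(E₁h₂ − E₂h₁).
λ = 1.8/(16×5.4 − 1.8×13) = 1.8/63 = 0.02857 per s.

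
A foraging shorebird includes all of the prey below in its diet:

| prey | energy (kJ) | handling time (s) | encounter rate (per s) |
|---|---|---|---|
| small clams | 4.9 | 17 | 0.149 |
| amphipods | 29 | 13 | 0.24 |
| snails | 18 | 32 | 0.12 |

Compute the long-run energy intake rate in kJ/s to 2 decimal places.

R = Σλ_iE_i / (1 + Σλ_ih_i)
Numerator: 0.149×4.9 + 0.24×29 + 0.12×18 = 9.85
Denominator: 1 + 0.149×17 + 0.24×13 + 0.12×32 = 10.49
R = 9.85/10.49 = 0.9387 kJ/s

0.94 kJ/s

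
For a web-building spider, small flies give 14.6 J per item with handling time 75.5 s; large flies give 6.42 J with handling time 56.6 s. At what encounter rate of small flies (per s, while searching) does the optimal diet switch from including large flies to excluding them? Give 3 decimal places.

0.019 per s

Drop large flies once their profitability E₂/h₂ falls below the rate achievable on small flies alone: E₂/h₂ = λE₁/(1 + λh₁).
Solve for λ: λE₁h₂ = E₂(1 + λh₁) → λ(E₁h₂ − E₂h₁) = E₂ → λ = E₂/(E₁h₂ − E₂h₁).
λ = 6.42/(14.6×56.6 − 6.42×75.5) = 6.42/341.7 = 0.01879 per s.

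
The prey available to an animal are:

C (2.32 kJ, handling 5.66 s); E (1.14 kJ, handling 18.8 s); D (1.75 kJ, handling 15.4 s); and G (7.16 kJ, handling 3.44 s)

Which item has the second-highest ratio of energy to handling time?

Profitability E/h (kJ/s): C = 2.32/5.66 = 0.41, E = 1.14/18.8 = 0.0606, D = 1.75/15.4 = 0.114, G = 7.16/3.44 = 2.08.
Ranked: G > C > D > E.

C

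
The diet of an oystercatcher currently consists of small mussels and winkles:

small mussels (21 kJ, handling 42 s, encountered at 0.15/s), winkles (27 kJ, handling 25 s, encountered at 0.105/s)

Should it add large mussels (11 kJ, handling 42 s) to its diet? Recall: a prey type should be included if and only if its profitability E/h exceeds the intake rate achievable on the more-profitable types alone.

Intake rate on the current diet: R = (0.15×21 + 0.105×27) / (1 + 0.15×42 + 0.105×25) = 5.985/9.925 = 0.603 kJ/s.
Profitability of large mussels: 11/42 = 0.2619 kJ/s.
Since 0.2619 < R, time spent handling large mussels is better spent searching.

No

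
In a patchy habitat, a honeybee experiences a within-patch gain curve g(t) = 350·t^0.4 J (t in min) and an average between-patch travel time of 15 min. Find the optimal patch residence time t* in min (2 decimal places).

By the marginal value theorem, leave when the instantaneous gain rate g'(t) equals the habitat-wide average g(t)/(T + t).
g'(t) = 0.4·350·t^-0.6. Setting 0.4·350·t^-0.6 = 350·t^0.4/(15+t) gives 0.4(15+t) = t, so 0.60·t = 0.4×15.
t* = 0.4×15/0.60 = 10 min.

10.00 min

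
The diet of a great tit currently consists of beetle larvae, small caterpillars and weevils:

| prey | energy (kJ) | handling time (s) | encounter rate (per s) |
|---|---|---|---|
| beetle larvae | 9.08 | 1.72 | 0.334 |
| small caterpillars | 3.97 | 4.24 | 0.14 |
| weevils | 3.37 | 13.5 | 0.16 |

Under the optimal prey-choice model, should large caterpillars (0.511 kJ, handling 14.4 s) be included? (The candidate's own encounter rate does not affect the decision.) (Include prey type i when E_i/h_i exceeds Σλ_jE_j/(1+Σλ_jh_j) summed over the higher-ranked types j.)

Intake rate on the current diet: R = (0.334×9.08 + 0.14×3.97 + 0.16×3.37) / (1 + 0.334×1.72 + 0.14×4.24 + 0.16×13.5) = 4.128/4.328 = 0.9537 kJ/s.
large caterpillars: E/h = 0.511/14.4 = 0.03549 kJ/s.
0.03549 < 0.9537, so adding large caterpillars would lower the average — exclude it.

No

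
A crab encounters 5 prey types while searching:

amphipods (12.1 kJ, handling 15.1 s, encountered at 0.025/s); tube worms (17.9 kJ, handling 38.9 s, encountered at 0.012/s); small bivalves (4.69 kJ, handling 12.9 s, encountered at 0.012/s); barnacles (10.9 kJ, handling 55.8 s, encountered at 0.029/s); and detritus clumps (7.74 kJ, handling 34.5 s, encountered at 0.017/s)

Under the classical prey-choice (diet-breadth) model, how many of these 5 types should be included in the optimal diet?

Rank by E/h (kJ/s): amphipods 0.801, tube worms 0.46, small bivalves 0.364, detritus clumps 0.224, barnacles 0.195. Include each in turn until the next type's E/h falls below the running intake rate.
Rate on top 1: 0.2196. tube worms: 0.46 > 0.2196 → include.
Rate on top 2: 0.2805. small bivalves: 0.364 > 0.2805 → include.
Rate on top 3: 0.2869. detritus clumps: 0.224 < 0.2869 → exclude; stop.
Optimal diet: amphipods, tube worms, small bivalves — 3 of 5 types.

3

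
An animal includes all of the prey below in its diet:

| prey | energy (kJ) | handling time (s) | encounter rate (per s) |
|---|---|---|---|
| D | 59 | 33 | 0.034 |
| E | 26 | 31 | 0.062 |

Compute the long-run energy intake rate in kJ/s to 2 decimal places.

Energy encountered per unit search time: 0.034×59 + 0.062×26 = 3.618 kJ/s.
Handling time per unit search time: 0.034×33 + 0.062×31 = 3.044.
Rate = 3.618/(1 + 3.044) = 0.8947 kJ/s.

0.89 kJ/s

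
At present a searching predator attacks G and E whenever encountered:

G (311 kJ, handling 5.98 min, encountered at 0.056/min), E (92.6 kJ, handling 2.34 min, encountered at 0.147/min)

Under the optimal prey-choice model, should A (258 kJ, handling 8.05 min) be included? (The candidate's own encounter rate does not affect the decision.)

Intake rate on the current diet: R = (0.056×311 + 0.147×92.6) / (1 + 0.056×5.98 + 0.147×2.34) = 31.03/1.679 = 18.48 kJ/min.
A: E/h = 258/8.05 = 32.05 kJ/min.
Since 32.05 > R, including A increases the long-run rate.

Yes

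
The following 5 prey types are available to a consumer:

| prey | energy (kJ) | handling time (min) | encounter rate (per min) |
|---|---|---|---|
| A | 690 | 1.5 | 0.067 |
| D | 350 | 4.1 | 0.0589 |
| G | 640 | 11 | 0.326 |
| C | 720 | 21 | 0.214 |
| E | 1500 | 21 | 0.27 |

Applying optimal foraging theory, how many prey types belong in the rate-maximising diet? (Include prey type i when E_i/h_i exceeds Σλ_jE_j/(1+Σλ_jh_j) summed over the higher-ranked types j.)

3

E/h in descending order: A 460, D 85.4, E 71.4, G 58.2, C 34.3 kJ/min. The optimal diet is the largest prefix of this list for which every included type satisfies E_i/h_i > R on the types above it.
Rate on top 1: 42.01. D: 85.4 > 42.01 → include.
Rate on top 2: 49.81. E: 71.4 > 49.81 → include.
Rate on top 3: 67.29. G: 58.2 < 67.29 → exclude; stop.
Optimal diet: A, D, E — 3 of 5 types.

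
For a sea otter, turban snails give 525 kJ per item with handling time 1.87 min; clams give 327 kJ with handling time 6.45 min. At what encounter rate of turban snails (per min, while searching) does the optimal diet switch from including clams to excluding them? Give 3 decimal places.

At the threshold, the rate on turban snails alone equals the profitability of clams: λ·525/(1 + λ·1.87) = 327/6.45 = 50.7.
Rearranging, λ(525 − 50.7×1.87) = 50.7, so λ = 50.7/430.2 = 0.1178 per min.

0.118 per min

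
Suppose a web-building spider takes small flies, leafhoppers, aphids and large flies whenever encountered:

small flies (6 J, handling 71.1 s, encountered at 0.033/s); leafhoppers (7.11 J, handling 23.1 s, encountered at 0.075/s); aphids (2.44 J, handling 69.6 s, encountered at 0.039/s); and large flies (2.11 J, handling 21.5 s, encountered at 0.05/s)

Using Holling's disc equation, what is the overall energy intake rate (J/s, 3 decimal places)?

0.105 J/s

Energy encountered per unit search time: 0.033×6 + 0.075×7.11 + 0.039×2.44 + 0.05×2.11 = 0.9319 J/s.
Handling time per unit search time: 0.033×71.1 + 0.075×23.1 + 0.039×69.6 + 0.05×21.5 = 7.868.
Rate = 0.9319/(1 + 7.868) = 0.1051 J/s.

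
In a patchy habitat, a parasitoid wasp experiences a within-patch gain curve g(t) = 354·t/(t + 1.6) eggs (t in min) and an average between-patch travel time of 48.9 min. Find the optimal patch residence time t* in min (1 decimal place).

8.8 min

Optimal t* satisfies g'(t*) = g(t*)/(T + t*).
g'(t) = 354·1.6/(t + 1.6)². Setting 354·1.6/(t+1.6)² = 354t/[(t+1.6)(48.9+t)] gives 1.6(48.9+t) = t(t+1.6), so t² = 1.6×48.9 = 78.24.
t* = √78.24 = 8.845 min.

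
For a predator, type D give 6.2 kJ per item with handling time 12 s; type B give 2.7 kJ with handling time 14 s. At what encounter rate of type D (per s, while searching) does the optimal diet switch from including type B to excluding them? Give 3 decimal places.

Drop type B once their profitability E₂/h₂ falls below the rate achievable on type D alone: E₂/h₂ = λE₁/(1 + λh₁).
Solve for λ: λE₁h₂ = E₂(1 + λh₁) → λ(E₁h₂ − E₂h₁) = E₂ → λ = E₂/(E₁h₂ − E₂h₁).
λ = 2.7/(6.2×14 − 2.7×12) = 2.7/54.4 = 0.04963 per s.

0.050 per s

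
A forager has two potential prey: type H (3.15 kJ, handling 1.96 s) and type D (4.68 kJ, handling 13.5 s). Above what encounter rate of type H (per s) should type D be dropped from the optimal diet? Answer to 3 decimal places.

Drop type D once their profitability E₂/h₂ falls below the rate achievable on type H alone: E₂/h₂ = λE₁/(1 + λh₁).
Solve for λ: λE₁h₂ = E₂(1 + λh₁) → λ(E₁h₂ − E₂h₁) = E₂ → λ = E₂/(E₁h₂ − E₂h₁).
λ = 4.68/(3.15×13.5 − 4.68×1.96) = 4.68/33.35 = 0.1403 per s.

0.140 per s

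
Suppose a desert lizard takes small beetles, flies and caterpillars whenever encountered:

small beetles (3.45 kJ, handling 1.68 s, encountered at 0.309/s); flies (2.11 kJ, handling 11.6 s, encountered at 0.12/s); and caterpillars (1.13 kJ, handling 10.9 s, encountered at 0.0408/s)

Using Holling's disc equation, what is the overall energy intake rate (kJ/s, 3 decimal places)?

R = Σλ_iE_i / (1 + Σλ_ih_i)
Numerator: 0.309×3.45 + 0.12×2.11 + 0.0408×1.13 = 1.365
Denominator: 1 + 0.309×1.68 + 0.12×11.6 + 0.0408×10.9 = 3.356
R = 1.365/3.356 = 0.4069 kJ/s

0.407 kJ/s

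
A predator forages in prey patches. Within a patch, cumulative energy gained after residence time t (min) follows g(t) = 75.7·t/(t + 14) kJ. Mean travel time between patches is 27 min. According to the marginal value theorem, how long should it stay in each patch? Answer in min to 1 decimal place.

19.4 min

Optimal t* satisfies g'(t*) = g(t*)/(T + t*).
g'(t) = 75.7·14/(t + 14)². Setting 75.7·14/(t+14)² = 75.7t/[(t+14)(27+t)] gives 14(27+t) = t(t+14), so t² = 14×27 = 378.
t* = √378 = 19.44 min.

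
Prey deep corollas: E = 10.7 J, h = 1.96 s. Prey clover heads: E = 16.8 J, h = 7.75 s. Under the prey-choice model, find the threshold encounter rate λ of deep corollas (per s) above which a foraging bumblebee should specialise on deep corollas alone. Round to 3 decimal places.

0.336 per s

At the threshold, the rate on deep corollas alone equals the profitability of clover heads: λ·10.7/(1 + λ·1.96) = 16.8/7.75 = 2.168.
Rearranging, λ(10.7 − 2.168×1.96) = 2.168, so λ = 2.168/6.451 = 0.336 per s.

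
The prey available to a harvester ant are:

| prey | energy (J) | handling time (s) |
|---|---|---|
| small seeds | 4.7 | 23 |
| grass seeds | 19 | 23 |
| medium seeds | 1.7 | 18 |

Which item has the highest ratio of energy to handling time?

In descending order of E/h:
grass seeds: 19/23 = 0.826 J/s
small seeds: 4.7/23 = 0.204 J/s
medium seeds: 1.7/18 = 0.0944 J/s

grass seeds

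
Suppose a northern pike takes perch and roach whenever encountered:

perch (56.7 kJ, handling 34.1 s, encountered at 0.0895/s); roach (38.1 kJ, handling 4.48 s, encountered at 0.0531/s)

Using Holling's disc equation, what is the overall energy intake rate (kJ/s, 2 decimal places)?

Energy encountered per unit search time: 0.0895×56.7 + 0.0531×38.1 = 7.098 kJ/s.
Handling time per unit search time: 0.0895×34.1 + 0.0531×4.48 = 3.29.
Rate = 7.098/(1 + 3.29) = 1.655 kJ/s.

1.65 kJ/s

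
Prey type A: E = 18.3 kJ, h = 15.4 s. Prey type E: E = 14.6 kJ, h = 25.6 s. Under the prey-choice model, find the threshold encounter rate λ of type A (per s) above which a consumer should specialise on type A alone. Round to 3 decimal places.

Drop type E once their profitability E₂/h₂ falls below the rate achievable on type A alone: E₂/h₂ = λE₁/(1 + λh₁).
Solve for λ: λE₁h₂ = E₂(1 + λh₁) → λ(E₁h₂ − E₂h₁) = E₂ → λ = E₂/(E₁h₂ − E₂h₁).
λ = 14.6/(18.3×25.6 − 14.6×15.4) = 14.6/243.6 = 0.05992 per s.

0.060 per s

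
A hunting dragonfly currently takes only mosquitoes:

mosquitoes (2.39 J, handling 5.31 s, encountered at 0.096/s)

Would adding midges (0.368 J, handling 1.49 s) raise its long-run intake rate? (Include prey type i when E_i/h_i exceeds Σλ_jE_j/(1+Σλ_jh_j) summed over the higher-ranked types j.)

Yes

On mosquitoes alone, R = ΣλE/(1+Σλh) = 0.2294/1.51 = 0.152 J/s.
midges: E/h = 0.368/1.49 = 0.247 J/s.
0.247 > 0.152, so adding midges raises the average — include it.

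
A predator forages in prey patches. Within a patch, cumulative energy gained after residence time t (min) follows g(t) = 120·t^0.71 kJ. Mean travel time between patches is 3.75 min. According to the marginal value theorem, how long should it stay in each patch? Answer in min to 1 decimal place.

Optimal t* satisfies g'(t*) = g(t*)/(T + t*).
g'(t) = 0.71·120·t^-0.29. Setting 0.71·120·t^-0.29 = 120·t^0.71/(3.75+t) gives 0.71(3.75+t) = t, so 0.29·t = 0.71×3.75.
t* = 0.71×3.75/0.29 = 9.181 min.

9.2 min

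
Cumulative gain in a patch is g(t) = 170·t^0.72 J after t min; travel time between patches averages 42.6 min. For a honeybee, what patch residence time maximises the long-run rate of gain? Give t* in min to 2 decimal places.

By the marginal value theorem, leave when the instantaneous gain rate g'(t) equals the habitat-wide average g(t)/(T + t).
g'(t) = 0.72·170·t^-0.28. Setting 0.72·170·t^-0.28 = 170·t^0.72/(42.6+t) gives 0.72(42.6+t) = t, so 0.28·t = 0.72×42.6.
t* = 0.72×42.6/0.28 = 109.5 min.

109.54 min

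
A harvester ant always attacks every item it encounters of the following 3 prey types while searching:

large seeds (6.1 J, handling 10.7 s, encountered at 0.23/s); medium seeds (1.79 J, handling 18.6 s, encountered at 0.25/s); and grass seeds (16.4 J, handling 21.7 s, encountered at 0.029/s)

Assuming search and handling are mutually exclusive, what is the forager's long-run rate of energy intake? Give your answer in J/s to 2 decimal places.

R = (0.23×6.1 + 0.25×1.79 + 0.029×16.4) / (1 + 0.23×10.7 + 0.25×18.6 + 0.029×21.7) = 2.326/8.74 = 0.2661 J/s.

0.27 J/s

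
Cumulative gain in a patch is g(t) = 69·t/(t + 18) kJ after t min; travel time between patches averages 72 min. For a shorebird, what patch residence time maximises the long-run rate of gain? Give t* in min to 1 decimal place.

Maximise g(t)/(T+t): set derivative to zero → g'(t)(T+t) = g(t).
g'(t) = 69·18/(t + 18)². Setting 69·18/(t+18)² = 69t/[(t+18)(72+t)] gives 18(72+t) = t(t+18), so t² = 18×72 = 1296.
t* = √1296 = 36 min.

36.0 min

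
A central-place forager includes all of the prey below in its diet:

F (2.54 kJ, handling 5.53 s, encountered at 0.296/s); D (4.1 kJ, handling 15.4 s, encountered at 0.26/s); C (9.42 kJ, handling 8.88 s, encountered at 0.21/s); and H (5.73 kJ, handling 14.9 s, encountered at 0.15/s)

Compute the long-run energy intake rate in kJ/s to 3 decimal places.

R = (0.296×2.54 + 0.26×4.1 + 0.21×9.42 + 0.15×5.73) / (1 + 0.296×5.53 + 0.26×15.4 + 0.21×8.88 + 0.15×14.9) = 4.656/10.74 = 0.4334 kJ/s.

0.433 kJ/s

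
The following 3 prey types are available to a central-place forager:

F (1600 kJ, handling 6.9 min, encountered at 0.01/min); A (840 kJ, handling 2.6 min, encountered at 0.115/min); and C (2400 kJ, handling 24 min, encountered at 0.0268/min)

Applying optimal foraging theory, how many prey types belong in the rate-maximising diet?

Rank by E/h (kJ/min): A 323, F 232, C 100. Include each in turn until the next type's E/h falls below the running intake rate.
Rate on top 1: 74.36. F: 232 > 74.36 → include.
Rate on top 2: 82.31. C: 100 > 82.31 → include.
Optimal diet: A, F, C — 3 of 3 types.

3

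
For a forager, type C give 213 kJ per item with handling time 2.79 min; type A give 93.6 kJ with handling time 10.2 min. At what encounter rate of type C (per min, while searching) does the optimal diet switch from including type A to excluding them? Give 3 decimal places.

0.049 per min

The zero-one rule: include type A iff E₂/h₂ > λE₁/(1+λh₁). Equality gives the switch point.
λE₁h₂ = E₂ + λE₂h₁ ⇒ λ = E₂/(E₁h₂ − E₂h₁) = 93.6/(2173 − 261.1) = 0.04897 per min.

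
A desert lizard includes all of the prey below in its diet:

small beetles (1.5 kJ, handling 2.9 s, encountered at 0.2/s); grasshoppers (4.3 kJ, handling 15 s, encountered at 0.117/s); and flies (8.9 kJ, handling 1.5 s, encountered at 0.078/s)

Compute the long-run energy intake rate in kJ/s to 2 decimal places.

Energy encountered per unit search time: 0.2×1.5 + 0.117×4.3 + 0.078×8.9 = 1.497 kJ/s.
Handling time per unit search time: 0.2×2.9 + 0.117×15 + 0.078×1.5 = 2.452.
Rate = 1.497/(1 + 2.452) = 0.4337 kJ/s.

0.43 kJ/s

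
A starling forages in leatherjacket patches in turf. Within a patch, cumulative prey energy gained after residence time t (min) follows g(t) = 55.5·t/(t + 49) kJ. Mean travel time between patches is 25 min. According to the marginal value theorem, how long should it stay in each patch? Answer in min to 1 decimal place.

35.0 min

Maximise g(t)/(T+t): set derivative to zero → g'(t)(T+t) = g(t).
g'(t) = 55.5·49/(t + 49)². Setting 55.5·49/(t+49)² = 55.5t/[(t+49)(25+t)] gives 49(25+t) = t(t+49), so t² = 49×25 = 1225.
t* = √1225 = 35 min.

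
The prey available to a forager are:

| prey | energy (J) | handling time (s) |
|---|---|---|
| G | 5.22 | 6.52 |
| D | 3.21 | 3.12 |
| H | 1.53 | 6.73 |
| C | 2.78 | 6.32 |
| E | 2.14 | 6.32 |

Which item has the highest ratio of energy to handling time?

In descending order of E/h:
D: 3.21/3.12 = 1.03 J/s
G: 5.22/6.52 = 0.801 J/s
C: 2.78/6.32 = 0.44 J/s
E: 2.14/6.32 = 0.339 J/s
H: 1.53/6.73 = 0.227 J/s

D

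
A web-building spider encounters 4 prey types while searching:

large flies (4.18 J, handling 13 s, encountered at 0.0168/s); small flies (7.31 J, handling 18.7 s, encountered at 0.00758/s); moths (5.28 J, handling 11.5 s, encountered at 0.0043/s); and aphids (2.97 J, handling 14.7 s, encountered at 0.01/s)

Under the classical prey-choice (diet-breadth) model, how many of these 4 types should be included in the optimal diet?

Profitabilities (E/h, J/s): moths 0.459, small flies 0.391, large flies 0.322, aphids 0.202. Add prey in this order while the next type's profitability exceeds the intake rate on those already taken.
Rate on top 1: 0.02163. small flies: 0.391 > 0.02163 → include.
Rate on top 2: 0.06558. large flies: 0.322 > 0.06558 → include.
Rate on top 3: 0.1052. aphids: 0.202 > 0.1052 → include.
Optimal diet: moths, small flies, large flies, aphids — 4 of 4 types.

4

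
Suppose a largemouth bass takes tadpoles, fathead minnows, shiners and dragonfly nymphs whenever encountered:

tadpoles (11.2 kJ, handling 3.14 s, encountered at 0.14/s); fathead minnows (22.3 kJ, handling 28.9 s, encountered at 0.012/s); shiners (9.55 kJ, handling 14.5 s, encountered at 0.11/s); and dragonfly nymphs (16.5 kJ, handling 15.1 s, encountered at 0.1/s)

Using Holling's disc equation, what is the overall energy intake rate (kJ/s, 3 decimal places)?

Energy encountered per unit search time: 0.14×11.2 + 0.012×22.3 + 0.11×9.55 + 0.1×16.5 = 4.536 kJ/s.
Handling time per unit search time: 0.14×3.14 + 0.012×28.9 + 0.11×14.5 + 0.1×15.1 = 3.891.
Rate = 4.536/(1 + 3.891) = 0.9274 kJ/s.

0.927 kJ/s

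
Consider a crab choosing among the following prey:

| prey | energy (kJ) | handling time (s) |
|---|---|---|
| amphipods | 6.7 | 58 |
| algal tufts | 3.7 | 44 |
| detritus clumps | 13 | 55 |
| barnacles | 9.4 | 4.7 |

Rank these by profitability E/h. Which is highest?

In descending order of E/h:
barnacles: 9.4/4.7 = 2 kJ/s
detritus clumps: 13/55 = 0.236 kJ/s
amphipods: 6.7/58 = 0.116 kJ/s
algal tufts: 3.7/44 = 0.0841 kJ/s

barnacles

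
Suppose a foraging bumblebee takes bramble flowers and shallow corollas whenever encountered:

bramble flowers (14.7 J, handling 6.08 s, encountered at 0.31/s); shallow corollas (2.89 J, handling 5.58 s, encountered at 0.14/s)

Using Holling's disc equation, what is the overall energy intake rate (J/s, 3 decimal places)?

R = (0.31×14.7 + 0.14×2.89) / (1 + 0.31×6.08 + 0.14×5.58) = 4.962/3.666 = 1.353 J/s.

1.353 J/s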